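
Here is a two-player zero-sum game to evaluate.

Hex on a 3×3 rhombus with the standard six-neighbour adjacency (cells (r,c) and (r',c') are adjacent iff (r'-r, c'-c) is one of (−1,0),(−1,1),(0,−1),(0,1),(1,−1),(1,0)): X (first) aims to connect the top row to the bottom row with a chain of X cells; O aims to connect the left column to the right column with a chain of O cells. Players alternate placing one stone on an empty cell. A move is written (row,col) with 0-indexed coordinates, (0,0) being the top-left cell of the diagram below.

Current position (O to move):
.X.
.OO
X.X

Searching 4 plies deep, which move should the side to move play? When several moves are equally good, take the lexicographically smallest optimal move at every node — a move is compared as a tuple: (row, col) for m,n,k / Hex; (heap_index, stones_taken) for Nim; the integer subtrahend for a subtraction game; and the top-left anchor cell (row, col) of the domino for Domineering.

p1 O@[.X./.OO/X.X]: (0,0)[OX./.OO/X.X]-1 (0,2)[.XO/.OO/X.X]-1 (1,0)[.X./OOO/X.X]+1* (2,1)[.X./.OO/XOX]-1
p2 X@[.X./OOO/X.X] terminal -1; root [.X./.OO/X.X] d4

O's best at [.X./.OO/X.X]: (1,0)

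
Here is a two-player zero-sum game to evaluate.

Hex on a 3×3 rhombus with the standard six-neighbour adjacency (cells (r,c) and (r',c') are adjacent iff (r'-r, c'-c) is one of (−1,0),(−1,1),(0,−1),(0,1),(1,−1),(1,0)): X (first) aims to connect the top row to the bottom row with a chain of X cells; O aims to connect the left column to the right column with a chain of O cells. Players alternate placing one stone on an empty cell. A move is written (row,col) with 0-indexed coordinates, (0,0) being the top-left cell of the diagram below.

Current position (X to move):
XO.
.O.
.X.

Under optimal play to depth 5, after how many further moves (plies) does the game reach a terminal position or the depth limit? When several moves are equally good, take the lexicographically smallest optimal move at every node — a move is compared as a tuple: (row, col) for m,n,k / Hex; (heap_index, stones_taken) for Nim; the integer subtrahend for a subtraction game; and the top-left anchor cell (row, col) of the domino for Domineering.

PV length from [XO./.O./.X.]: 4 plies

ply 1, X at XO./.O./.X. | (0,2)=-1→XOX/.O./.X.*; (1,0)=-1→XO./XO./.X.; (1,2)=-1→XO./.OX/.X.; (2,0)=-1→XO./.O./XX.; (2,2)=-1→XO./.O./.XX
ply 2, O at XOX/.O./.X. | (1,0)=-1→XOX/OO./.X.; (1,2)=+1→XOX/.OO/.X.*; (2,0)=-1→XOX/.O./OX.; (2,2)=-1→XOX/.O./.XO
ply 3, X at XOX/.OO/.X. | (1,0)=-1→XOX/XOO/.X.*; (2,0)=-1→XOX/.OO/XX.; (2,2)=-1→XOX/.OO/.XX
ply 4, O at XOX/XOO/.X. | (2,0)=+1→XOX/XOO/OX.*; (2,2)=-1→XOX/XOO/.XO
ply 5: XOX/XOO/OX. is terminal -1 (X); from XO./.O./.X. depth 5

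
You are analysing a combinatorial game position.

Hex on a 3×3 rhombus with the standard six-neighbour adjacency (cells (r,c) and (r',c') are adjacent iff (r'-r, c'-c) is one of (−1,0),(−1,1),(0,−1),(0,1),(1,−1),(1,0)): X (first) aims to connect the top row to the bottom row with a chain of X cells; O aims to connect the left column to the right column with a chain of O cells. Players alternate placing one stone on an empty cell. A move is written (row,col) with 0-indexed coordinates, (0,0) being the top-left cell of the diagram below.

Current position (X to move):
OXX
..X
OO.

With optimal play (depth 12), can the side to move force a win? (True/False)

[OXX/..X/OO.] X move#1: (1,0):-1/OXX/X.X/OO., (1,1):-1/OXX/.XX/OO., (2,2):+1/OXX/..X/OOX*
[OXX/..X/OOX] end (terminal -1, O#2); searched OXX/..X/OO. to 12

X winning at [OXX/..X/OO.]: True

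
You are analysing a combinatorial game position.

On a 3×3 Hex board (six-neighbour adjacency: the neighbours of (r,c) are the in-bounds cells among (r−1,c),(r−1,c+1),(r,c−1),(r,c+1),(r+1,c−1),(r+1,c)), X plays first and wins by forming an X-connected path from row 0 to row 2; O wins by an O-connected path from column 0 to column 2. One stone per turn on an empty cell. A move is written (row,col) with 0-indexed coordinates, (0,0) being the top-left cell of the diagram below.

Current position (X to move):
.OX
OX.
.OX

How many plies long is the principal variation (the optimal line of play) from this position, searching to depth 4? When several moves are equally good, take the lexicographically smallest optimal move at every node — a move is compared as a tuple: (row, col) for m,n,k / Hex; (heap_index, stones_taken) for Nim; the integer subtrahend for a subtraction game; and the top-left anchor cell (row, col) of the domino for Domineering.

[.OX/OX./.OX] X move#1: (0,0):+1/XOX/OX./.OX*, (1,2):+1/.OX/OXX/.OX, (2,0):+1/.OX/OX./XOX
[XOX/OX./.OX] O move#2: (1,2):-1/XOX/OXO/.OX*, (2,0):-1/XOX/OX./OOX
[XOX/OXO/.OX] X move#3: (2,0):+1/XOX/OXO/XOX*
[XOX/OXO/XOX] end (terminal -1, O#4); searched .OX/OX./.OX to 4

PV length from [.OX/OX./.OX]: 3 plies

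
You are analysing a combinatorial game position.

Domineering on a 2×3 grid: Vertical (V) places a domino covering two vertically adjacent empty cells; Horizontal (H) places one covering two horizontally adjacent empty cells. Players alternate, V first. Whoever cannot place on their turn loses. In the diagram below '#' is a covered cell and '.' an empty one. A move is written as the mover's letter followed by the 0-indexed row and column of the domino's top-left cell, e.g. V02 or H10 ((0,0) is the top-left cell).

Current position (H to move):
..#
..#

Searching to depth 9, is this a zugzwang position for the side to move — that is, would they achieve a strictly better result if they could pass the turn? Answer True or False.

zugzwang(..#/..#, H) = False

ply 1, H at ..#/..# | H00=+1→###/..#*; H10=+1→..#/###
ply 2: ###/..# is terminal -1 (V); from ..#/..# depth 9
if H skipped the turn, V would face:
~ ply 1, V at ..#/..# | V00=+1→#.#/#.#*; V01=+1→.##/.##
~ ply 2: #.#/#.# is terminal -1 (H); from ..#/..# depth 9
compare (H): move=+1 vs pass=-1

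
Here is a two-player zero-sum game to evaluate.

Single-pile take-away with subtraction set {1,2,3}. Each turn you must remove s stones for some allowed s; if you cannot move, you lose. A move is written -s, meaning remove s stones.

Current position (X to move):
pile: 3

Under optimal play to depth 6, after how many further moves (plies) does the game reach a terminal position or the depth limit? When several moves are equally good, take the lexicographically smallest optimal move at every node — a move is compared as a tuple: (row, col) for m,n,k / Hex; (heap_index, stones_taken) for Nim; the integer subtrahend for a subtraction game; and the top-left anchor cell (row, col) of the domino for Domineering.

[3] X move#1: -1:-1/2, -2:-1/1, -3:+1/0*
[0] end (terminal -1, O#2); searched 3 to 6

PV length from [3]: 1 ply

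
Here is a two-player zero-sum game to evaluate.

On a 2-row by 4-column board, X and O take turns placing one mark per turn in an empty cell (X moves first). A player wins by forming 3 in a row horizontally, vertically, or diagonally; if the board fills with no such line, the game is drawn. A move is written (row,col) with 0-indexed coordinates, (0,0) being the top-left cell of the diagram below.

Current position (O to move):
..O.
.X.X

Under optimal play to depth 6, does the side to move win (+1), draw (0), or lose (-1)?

[..O./.X.X] O move#1: (0,0):-1/O.O./.X.X, (0,1):-1/.OO./.X.X, (0,3):-1/..OO/.X.X, (1,0):-1/..O./OX.X, (1,2):+0/..O./.XOX*
[..O./.XOX] X move#2: (0,0):+0/X.O./.XOX*, (0,1):+0/.XO./.XOX, (0,3):+0/..OX/.XOX, (1,0):-1/..O./XXOX
[X.O./.XOX] O move#3: (0,1):+0/XOO./.XOX*, (0,3):+0/X.OO/.XOX, (1,0):+0/X.O./OXOX
[XOO./.XOX] X move#4: (0,3):+0/XOOX/.XOX*, (1,0):-1/XOO./XXOX
[XOOX/.XOX] O move#5: (1,0):+0/XOOX/OXOX*
[XOOX/OXOX] end (terminal +0, X#6); searched ..O./.X.X to 6

value(..O./.X.X, O) = 0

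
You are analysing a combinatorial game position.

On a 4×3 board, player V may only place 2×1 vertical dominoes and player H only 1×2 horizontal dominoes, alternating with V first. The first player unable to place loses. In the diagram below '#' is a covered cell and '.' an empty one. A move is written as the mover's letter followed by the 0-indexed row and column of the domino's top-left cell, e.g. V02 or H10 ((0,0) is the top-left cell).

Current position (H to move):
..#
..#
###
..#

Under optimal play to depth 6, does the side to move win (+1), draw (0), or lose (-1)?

value(..#/..#/###/..#, H) = +1

[..#/..#/###/..#] H move#1: H00:+1/###/..#/###/..#*, H10:+1/..#/###/###/..#, H30:-1/..#/..#/###/###
[###/..#/###/..#] end (terminal -1, V#2); searched ..#/..#/###/..# to 6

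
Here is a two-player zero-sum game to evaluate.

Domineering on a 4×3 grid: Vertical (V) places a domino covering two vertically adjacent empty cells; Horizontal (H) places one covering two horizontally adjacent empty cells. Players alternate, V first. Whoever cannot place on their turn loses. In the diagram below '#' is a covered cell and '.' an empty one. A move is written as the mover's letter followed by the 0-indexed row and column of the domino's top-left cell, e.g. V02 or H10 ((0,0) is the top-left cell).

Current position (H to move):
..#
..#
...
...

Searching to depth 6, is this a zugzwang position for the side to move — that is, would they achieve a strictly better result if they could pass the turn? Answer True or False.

p1 H@[..#/..#/.../...]: H00[###/..#/.../...]-1* H10[..#/###/.../...]-1 H20[..#/..#/##./...]-1 H21[..#/..#/.##/...]-1 H30[..#/..#/.../##.]-1 H31[..#/..#/.../.##]-1
p2 V@[###/..#/.../...]: V10[###/#.#/#../...]-1 V11[###/.##/.#./...]+1* V20[###/..#/#../#..]-1 V21[###/..#/.#./.#.]+1 V22[###/..#/..#/..#]-1
p3 H@[###/.##/.#./...]: H30[###/.##/.#./##.]-1* H31[###/.##/.#./.##]-1
p4 V@[###/.##/.#./##.]: V10[###/###/##./##.]+1* V22[###/.##/.##/###]+1
p5 H@[###/###/##./##.] terminal -1; root [..#/..#/.../...] d6
if H skipped the turn, V would face:
~ p1 V@[..#/..#/.../...]: V00[#.#/#.#/.../...]+1* V01[.##/.##/.../...]+1 V10[..#/#.#/#../...]-1 V11[..#/.##/.#./...]+1 V20[..#/..#/#../#..]+1 V21[..#/..#/.#./.#.]+1 V22[..#/..#/..#/..#]+1
~ p2 H@[#.#/#.#/.../...]: H20[#.#/#.#/##./...]-1* H21[#.#/#.#/.##/...]-1 H30[#.#/#.#/.../##.]-1 H31[#.#/#.#/.../.##]-1
~ p3 V@[#.#/#.#/##./...]: V01[###/###/##./...]-1 V22[#.#/#.#/###/..#]+1*
~ p4 H@[#.#/#.#/###/..#]: H30[#.#/#.#/###/###]-1*
~ p5 V@[#.#/#.#/###/###]: V01[###/###/###/###]+1*
~ p6 H@[###/###/###/###] terminal -1; root [..#/..#/.../...] d6
compare (H): move=-1 vs pass=-1

zugzwang(..#/..#/.../..., H) = False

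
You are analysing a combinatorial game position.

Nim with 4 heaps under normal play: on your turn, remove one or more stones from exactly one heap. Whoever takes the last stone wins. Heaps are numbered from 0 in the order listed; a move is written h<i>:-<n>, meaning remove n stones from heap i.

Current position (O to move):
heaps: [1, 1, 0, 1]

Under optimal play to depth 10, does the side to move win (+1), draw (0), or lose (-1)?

value((1,1,0,1), O) = +1

[(1,1,0,1)] O move#1: h0:-1:+1/(0,1,0,1)*, h1:-1:+1/(1,0,0,1), h3:-1:+1/(1,1,0,0)
[(0,1,0,1)] X move#2: h1:-1:-1/(0,0,0,1)*, h3:-1:-1/(0,1,0,0)
[(0,0,0,1)] O move#3: h3:-1:+1/(0,0,0,0)*
[(0,0,0,0)] end (terminal -1, X#4); searched (1,1,0,1) to 10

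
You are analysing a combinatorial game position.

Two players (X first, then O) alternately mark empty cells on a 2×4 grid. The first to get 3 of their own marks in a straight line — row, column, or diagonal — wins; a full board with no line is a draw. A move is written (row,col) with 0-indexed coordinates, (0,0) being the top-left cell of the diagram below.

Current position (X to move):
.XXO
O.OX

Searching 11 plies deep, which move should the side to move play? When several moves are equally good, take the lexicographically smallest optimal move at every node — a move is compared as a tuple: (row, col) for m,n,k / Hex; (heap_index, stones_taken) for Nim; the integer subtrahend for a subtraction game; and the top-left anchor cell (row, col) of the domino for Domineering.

p1 X@[.XXO/O.OX]: (0,0)[XXXO/O.OX]+1* (1,1)[.XXO/OXOX]+0
p2 O@[XXXO/O.OX] terminal -1; root [.XXO/O.OX] d11

X's best at [.XXO/O.OX]: (0,0)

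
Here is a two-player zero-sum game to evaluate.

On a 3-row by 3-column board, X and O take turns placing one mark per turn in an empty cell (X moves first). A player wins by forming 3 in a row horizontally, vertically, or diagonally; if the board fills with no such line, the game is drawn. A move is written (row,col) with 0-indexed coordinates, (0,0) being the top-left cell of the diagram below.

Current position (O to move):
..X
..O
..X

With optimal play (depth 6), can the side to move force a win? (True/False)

[..X/..O/..X] O move#1: (0,0):-1/O.X/..O/..X, (0,1):-1/.OX/..O/..X, (1,0):-1/..X/O.O/..X, (1,1):+0/..X/.OO/..X*, (2,0):-1/..X/..O/O.X, (2,1):-1/..X/..O/.OX
[..X/.OO/..X] X move#2: (0,0):-1/X.X/.OO/..X, (0,1):-1/.XX/.OO/..X, (1,0):+0/..X/XOO/..X*, (2,0):-1/..X/.OO/X.X, (2,1):-1/..X/.OO/.XX
[..X/XOO/..X] O move#3: (0,0):+0/O.X/XOO/..X*, (0,1):+0/.OX/XOO/..X, (2,0):+0/..X/XOO/O.X, (2,1):+0/..X/XOO/.OX
[O.X/XOO/..X] X move#4: (0,1):+0/OXX/XOO/..X*, (2,0):+0/O.X/XOO/X.X, (2,1):+0/O.X/XOO/.XX
[OXX/XOO/..X] O move#5: (2,0):+0/OXX/XOO/O.X*, (2,1):+0/OXX/XOO/.OX
[OXX/XOO/O.X] X move#6: (2,1):+0/OXX/XOO/OXX*
[OXX/XOO/OXX] end (terminal +0, O#7); searched ..X/..O/..X to 6

O winning at [..X/..O/..X]: False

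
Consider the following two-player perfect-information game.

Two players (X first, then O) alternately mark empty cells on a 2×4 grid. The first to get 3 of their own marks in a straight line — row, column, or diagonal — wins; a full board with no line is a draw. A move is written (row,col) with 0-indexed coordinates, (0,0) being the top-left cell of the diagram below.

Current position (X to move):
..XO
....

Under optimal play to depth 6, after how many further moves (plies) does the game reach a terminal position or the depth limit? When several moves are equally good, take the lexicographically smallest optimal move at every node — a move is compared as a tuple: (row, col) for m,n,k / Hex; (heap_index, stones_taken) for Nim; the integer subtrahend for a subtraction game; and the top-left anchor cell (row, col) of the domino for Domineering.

PV length from [..XO/....]: 6 plies

ply 1, X at ..XO/.... | (0,0)=+0→X.XO/....*; (0,1)=+0→.XXO/....; (1,0)=+0→..XO/X...; (1,1)=+0→..XO/.X..; (1,2)=+0→..XO/..X.; (1,3)=+0→..XO/...X
ply 2, O at X.XO/.... | (0,1)=+0→XOXO/....*; (1,0)=-1→X.XO/O...; (1,1)=-1→X.XO/.O..; (1,2)=-1→X.XO/..O.; (1,3)=-1→X.XO/...O
ply 3, X at XOXO/.... | (1,0)=+0→XOXO/X...*; (1,1)=+0→XOXO/.X..; (1,2)=+0→XOXO/..X.; (1,3)=+0→XOXO/...X
ply 4, O at XOXO/X... | (1,1)=+0→XOXO/XO..*; (1,2)=+0→XOXO/X.O.; (1,3)=+0→XOXO/X..O
ply 5, X at XOXO/XO.. | (1,2)=+0→XOXO/XOX.*; (1,3)=+0→XOXO/XO.X
ply 6, O at XOXO/XOX. | (1,3)=+0→XOXO/XOXO*
ply 7: XOXO/XOXO is terminal +0 (X); from ..XO/.... depth 6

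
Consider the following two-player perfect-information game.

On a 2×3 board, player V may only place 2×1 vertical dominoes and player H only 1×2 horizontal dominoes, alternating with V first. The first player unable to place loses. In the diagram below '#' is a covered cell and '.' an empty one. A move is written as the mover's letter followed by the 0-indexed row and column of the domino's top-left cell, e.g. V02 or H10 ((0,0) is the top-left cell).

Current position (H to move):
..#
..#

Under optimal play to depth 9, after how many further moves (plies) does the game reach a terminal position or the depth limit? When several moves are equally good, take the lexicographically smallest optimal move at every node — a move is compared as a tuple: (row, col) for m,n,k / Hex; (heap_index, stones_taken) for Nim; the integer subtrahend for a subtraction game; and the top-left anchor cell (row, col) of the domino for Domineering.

p1 H@[..#/..#]: H00[###/..#]+1* H10[..#/###]+1
p2 V@[###/..#] terminal -1; root [..#/..#] d9

PV length from [..#/..#]: 1 ply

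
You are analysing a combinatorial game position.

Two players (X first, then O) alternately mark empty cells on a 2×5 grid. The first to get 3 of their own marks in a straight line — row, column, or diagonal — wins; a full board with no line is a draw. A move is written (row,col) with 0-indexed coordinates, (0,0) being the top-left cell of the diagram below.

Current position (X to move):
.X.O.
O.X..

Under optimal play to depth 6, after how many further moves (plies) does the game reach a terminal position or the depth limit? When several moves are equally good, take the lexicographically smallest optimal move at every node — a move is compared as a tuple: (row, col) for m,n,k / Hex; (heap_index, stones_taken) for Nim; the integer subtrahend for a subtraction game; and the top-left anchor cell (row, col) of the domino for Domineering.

PV length from [.X.O./O.X..]: 5 plies

[.X.O./O.X..] X move#1: (0,0):+0/XX.O./O.X.., (0,2):+1/.XXO./O.X..*, (0,4):+0/.X.OX/O.X.., (1,1):+0/.X.O./OXX.., (1,3):+1/.X.O./O.XX., (1,4):+0/.X.O./O.X.X
[.XXO./O.X..] O move#2: (0,0):-1/OXXO./O.X..*, (0,4):-1/.XXOO/O.X.., (1,1):-1/.XXO./OOX.., (1,3):-1/.XXO./O.XO., (1,4):-1/.XXO./O.X.O
[OXXO./O.X..] X move#3: (0,4):+0/OXXOX/O.X.., (1,1):+0/OXXO./OXX.., (1,3):+1/OXXO./O.XX.*, (1,4):+0/OXXO./O.X.X
[OXXO./O.XX.] O move#4: (0,4):-1/OXXOO/O.XX.*, (1,1):-1/OXXO./OOXX., (1,4):-1/OXXO./O.XXO
[OXXOO/O.XX.] X move#5: (1,1):+1/OXXOO/OXXX.*, (1,4):+1/OXXOO/O.XXX
[OXXOO/OXXX.] end (terminal -1, O#6); searched .X.O./O.X.. to 6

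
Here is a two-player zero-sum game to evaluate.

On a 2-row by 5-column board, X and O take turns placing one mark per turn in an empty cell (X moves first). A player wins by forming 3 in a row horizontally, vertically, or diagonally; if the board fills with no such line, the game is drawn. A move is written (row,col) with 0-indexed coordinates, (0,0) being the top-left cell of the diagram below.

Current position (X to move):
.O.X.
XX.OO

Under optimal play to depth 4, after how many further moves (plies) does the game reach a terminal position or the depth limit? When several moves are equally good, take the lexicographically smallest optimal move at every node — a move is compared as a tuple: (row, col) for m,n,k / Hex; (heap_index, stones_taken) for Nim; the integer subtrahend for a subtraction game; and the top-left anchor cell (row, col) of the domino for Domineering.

p1 X@[.O.X./XX.OO]: (0,0)[XO.X./XX.OO]-1 (0,2)[.OXX./XX.OO]-1 (0,4)[.O.XX/XX.OO]-1 (1,2)[.O.X./XXXOO]+1*
p2 O@[.O.X./XXXOO] terminal -1; root [.O.X./XX.OO] d4

PV length from [.O.X./XX.OO]: 1 ply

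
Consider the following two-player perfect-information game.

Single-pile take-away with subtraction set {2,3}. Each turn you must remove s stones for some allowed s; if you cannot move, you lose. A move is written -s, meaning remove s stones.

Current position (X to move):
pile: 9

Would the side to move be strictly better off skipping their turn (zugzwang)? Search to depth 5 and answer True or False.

zugzwang(9, X) = False

[9] X move#1: -2:-1/7, -3:+1/6*
[6] O move#2: -2:-1/4*, -3:-1/3
[4] X move#3: -2:-1/2, -3:+1/1*
[1] end (terminal -1, O#4); searched 9 to 5
suppose X passes — search the same position with O to move:
pass> [9] O move#1: -2:-1/7, -3:+1/6*
pass> [6] X move#2: -2:-1/4*, -3:-1/3
pass> [4] O move#3: -2:-1/2, -3:+1/1*
pass> [1] end (terminal -1, X#4); searched 9 to 5
for X: play +1, pass -1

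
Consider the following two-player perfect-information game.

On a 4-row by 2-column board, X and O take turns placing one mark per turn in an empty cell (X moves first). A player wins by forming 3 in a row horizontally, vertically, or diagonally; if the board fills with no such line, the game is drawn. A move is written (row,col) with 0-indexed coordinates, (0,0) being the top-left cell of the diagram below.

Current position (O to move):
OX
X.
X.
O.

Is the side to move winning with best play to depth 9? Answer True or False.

p1 O@[OX/X./X./O.]: (1,1)[OX/XO/X./O.]+0* (2,1)[OX/X./XO/O.]+0 (3,1)[OX/X./X./OO]+0
p2 X@[OX/XO/X./O.]: (2,1)[OX/XO/XX/O.]+0* (3,1)[OX/XO/X./OX]+0
p3 O@[OX/XO/XX/O.]: (3,1)[OX/XO/XX/OO]+0*
p4 X@[OX/XO/XX/OO] terminal +0; root [OX/X./X./O.] d9

O winning at [OX/X./X./O.]: False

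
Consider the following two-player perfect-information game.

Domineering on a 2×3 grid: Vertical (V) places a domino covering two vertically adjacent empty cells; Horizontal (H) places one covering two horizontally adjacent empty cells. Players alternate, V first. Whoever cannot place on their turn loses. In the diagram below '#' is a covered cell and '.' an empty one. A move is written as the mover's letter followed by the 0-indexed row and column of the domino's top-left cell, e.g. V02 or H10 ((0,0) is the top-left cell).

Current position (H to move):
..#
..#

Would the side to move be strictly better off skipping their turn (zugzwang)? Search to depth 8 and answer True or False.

[..#/..#] H move#1: H00:+1/###/..#*, H10:+1/..#/###
[###/..#] end (terminal -1, V#2); searched ..#/..# to 8
if H skipped the turn, V would face:
~ [..#/..#] V move#1: V00:+1/#.#/#.#*, V01:+1/.##/.##
~ [#.#/#.#] end (terminal -1, H#2); searched ..#/..# to 8
compare (H): move=+1 vs pass=-1

zugzwang(..#/..#, H) = False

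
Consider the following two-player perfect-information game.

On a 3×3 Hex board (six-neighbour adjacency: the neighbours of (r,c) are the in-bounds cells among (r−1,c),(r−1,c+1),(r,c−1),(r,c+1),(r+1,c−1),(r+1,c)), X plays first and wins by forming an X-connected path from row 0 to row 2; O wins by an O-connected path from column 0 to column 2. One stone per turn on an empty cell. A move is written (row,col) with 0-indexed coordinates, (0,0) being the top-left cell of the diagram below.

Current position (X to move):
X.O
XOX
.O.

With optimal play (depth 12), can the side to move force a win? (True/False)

X winning at [X.O/XOX/.O.]: True

[X.O/XOX/.O.] X move#1: (0,1):-1/XXO/XOX/.O., (2,0):+1/X.O/XOX/XO.*, (2,2):-1/X.O/XOX/.OX
[X.O/XOX/XO.] end (terminal -1, O#2); searched X.O/XOX/.O. to 12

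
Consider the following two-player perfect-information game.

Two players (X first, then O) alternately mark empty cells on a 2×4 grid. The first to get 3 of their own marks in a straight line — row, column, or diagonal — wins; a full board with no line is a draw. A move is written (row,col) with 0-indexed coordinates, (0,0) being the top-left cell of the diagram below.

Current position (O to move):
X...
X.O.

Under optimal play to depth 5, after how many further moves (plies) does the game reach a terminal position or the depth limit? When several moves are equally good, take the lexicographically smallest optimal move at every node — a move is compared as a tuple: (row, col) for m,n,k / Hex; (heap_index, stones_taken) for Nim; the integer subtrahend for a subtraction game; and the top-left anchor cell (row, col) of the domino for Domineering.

PV length from [X.../X.O.]: 5 plies

p1 O@[X.../X.O.]: (0,1)[XO../X.O.]+0* (0,2)[X.O./X.O.]+0 (0,3)[X..O/X.O.]+0 (1,1)[X.../XOO.]+0 (1,3)[X.../X.OO]+0
p2 X@[XO../X.O.]: (0,2)[XOX./X.O.]+0* (0,3)[XO.X/X.O.]+0 (1,1)[XO../XXO.]+0 (1,3)[XO../X.OX]+0
p3 O@[XOX./X.O.]: (0,3)[XOXO/X.O.]+0* (1,1)[XOX./XOO.]+0 (1,3)[XOX./X.OO]+0
p4 X@[XOXO/X.O.]: (1,1)[XOXO/XXO.]+0* (1,3)[XOXO/X.OX]+0
p5 O@[XOXO/XXO.]: (1,3)[XOXO/XXOO]+0*
p6 X@[XOXO/XXOO] terminal +0; root [X.../X.O.] d5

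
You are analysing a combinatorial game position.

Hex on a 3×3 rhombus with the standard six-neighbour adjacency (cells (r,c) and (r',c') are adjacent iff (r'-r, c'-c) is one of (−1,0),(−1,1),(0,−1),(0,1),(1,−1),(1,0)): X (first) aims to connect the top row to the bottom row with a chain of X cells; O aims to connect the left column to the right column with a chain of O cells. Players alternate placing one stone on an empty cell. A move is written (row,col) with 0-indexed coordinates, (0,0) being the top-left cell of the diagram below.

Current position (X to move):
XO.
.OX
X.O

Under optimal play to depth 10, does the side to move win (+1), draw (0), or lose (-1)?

value(XO./.OX/X.O, X) = +1

[XO./.OX/X.O] X move#1: (0,2):+1/XOX/.OX/X.O*, (1,0):+1/XO./XOX/X.O, (2,1):+1/XO./.OX/XXO
[XOX/.OX/X.O] O move#2: (1,0):-1/XOX/OOX/X.O*, (2,1):-1/XOX/.OX/XOO
[XOX/OOX/X.O] X move#3: (2,1):+1/XOX/OOX/XXO*
[XOX/OOX/XXO] end (terminal -1, O#4); searched XO./.OX/X.O to 10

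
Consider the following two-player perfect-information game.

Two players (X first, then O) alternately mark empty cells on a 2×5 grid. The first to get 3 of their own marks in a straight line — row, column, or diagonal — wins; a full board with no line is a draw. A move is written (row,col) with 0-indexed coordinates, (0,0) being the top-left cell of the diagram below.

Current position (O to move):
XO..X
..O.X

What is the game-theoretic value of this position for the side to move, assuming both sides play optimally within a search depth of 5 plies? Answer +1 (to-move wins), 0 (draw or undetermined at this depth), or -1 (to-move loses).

value(XO..X/..O.X, O) = +1

ply 1, O at XO..X/..O.X | (0,2)=+1→XOO.X/..O.X*; (0,3)=+1→XO.OX/..O.X; (1,0)=+0→XO..X/O.O.X; (1,1)=+1→XO..X/.OO.X; (1,3)=+0→XO..X/..OOX
ply 2, X at XOO.X/..O.X | (0,3)=-1→XOOXX/..O.X*; (1,0)=-1→XOO.X/X.O.X; (1,1)=-1→XOO.X/.XO.X; (1,3)=-1→XOO.X/..OXX
ply 3, O at XOOXX/..O.X | (1,0)=+0→XOOXX/O.O.X; (1,1)=+1→XOOXX/.OO.X*; (1,3)=+0→XOOXX/..OOX
ply 4, X at XOOXX/.OO.X | (1,0)=-1→XOOXX/XOO.X*; (1,3)=-1→XOOXX/.OOXX
ply 5, O at XOOXX/XOO.X | (1,3)=+1→XOOXX/XOOOX*
ply 6: XOOXX/XOOOX is terminal -1 (X); from XO..X/..O.X depth 5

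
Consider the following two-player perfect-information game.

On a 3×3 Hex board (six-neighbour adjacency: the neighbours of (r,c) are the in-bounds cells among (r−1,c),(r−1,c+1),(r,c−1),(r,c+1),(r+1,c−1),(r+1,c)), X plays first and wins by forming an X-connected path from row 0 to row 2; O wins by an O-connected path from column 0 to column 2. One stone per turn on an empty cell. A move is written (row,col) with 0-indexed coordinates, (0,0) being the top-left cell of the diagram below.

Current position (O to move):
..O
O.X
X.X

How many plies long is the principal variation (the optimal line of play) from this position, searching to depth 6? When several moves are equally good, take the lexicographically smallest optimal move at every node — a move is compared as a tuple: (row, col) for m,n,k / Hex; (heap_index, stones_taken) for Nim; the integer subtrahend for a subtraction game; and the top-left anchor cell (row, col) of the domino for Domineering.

PV length from [..O/O.X/X.X]: 3 plies

p1 O@[..O/O.X/X.X]: (0,0)[O.O/O.X/X.X]+1* (0,1)[.OO/O.X/X.X]+1 (1,1)[..O/OOX/X.X]+1 (2,1)[..O/O.X/XOX]+1
p2 X@[O.O/O.X/X.X]: (0,1)[OXO/O.X/X.X]-1* (1,1)[O.O/OXX/X.X]-1 (2,1)[O.O/O.X/XXX]-1
p3 O@[OXO/O.X/X.X]: (1,1)[OXO/OOX/X.X]+1* (2,1)[OXO/O.X/XOX]-1
p4 X@[OXO/OOX/X.X] terminal -1; root [..O/O.X/X.X] d6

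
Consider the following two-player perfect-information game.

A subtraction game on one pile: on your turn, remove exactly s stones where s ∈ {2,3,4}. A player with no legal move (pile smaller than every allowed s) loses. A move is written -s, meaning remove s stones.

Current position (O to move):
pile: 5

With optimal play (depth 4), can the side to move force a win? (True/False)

ply 1, O at 5 | -2=-1→3; -3=-1→2; -4=+1→1*
ply 2: 1 is terminal -1 (X); from 5 depth 4

O winning at [5]: True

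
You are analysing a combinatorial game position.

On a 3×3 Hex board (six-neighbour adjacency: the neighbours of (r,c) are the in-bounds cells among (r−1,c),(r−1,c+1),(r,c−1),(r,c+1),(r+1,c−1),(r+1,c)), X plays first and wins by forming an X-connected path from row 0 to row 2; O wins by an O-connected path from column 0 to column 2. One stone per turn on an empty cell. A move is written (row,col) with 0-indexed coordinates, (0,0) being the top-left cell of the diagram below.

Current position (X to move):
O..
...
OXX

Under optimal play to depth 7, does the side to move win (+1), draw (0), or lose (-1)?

value(O../.../OXX, X) = +1

ply 1, X at O../.../OXX | (0,1)=-1→OX./.../OXX; (0,2)=+1→O.X/.../OXX*; (1,0)=-1→O../X../OXX; (1,1)=+1→O../.X./OXX; (1,2)=-1→O../..X/OXX
ply 2, O at O.X/.../OXX | (0,1)=-1→OOX/.../OXX*; (1,0)=-1→O.X/O../OXX; (1,1)=-1→O.X/.O./OXX; (1,2)=-1→O.X/..O/OXX
ply 3, X at OOX/.../OXX | (1,0)=+1→OOX/X../OXX*; (1,1)=+1→OOX/.X./OXX; (1,2)=+1→OOX/..X/OXX
ply 4, O at OOX/X../OXX | (1,1)=-1→OOX/XO./OXX*; (1,2)=-1→OOX/X.O/OXX
ply 5, X at OOX/XO./OXX | (1,2)=+1→OOX/XOX/OXX*
ply 6: OOX/XOX/OXX is terminal -1 (O); from O../.../OXX depth 7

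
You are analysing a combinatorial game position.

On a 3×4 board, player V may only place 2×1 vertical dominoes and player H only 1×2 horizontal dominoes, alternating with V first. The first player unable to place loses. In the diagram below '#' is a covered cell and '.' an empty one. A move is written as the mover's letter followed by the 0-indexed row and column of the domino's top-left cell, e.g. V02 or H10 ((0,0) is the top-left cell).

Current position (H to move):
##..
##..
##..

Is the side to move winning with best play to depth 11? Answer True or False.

H winning at [##../##../##..]: True

[##../##../##..] H move#1: H02:-1/####/##../##.., H12:+1/##../####/##..*, H22:-1/##../##../####
[##../####/##..] end (terminal -1, V#2); searched ##../##../##.. to 11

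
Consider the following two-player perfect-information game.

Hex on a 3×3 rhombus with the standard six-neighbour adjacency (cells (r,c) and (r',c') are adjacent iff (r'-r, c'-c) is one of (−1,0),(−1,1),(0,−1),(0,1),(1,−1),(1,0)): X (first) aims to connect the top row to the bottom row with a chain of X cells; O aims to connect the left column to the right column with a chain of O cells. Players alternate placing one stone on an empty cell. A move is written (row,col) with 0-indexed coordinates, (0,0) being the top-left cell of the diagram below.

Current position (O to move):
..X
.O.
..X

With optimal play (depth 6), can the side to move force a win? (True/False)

O winning at [..X/.O./..X]: True

[..X/.O./..X] O move#1: (0,0):-1/O.X/.O./..X, (0,1):-1/.OX/.O./..X, (1,0):-1/..X/OO./..X, (1,2):+1/..X/.OO/..X*, (2,0):-1/..X/.O./O.X, (2,1):-1/..X/.O./.OX
[..X/.OO/..X] X move#2: (0,0):-1/X.X/.OO/..X*, (0,1):-1/.XX/.OO/..X, (1,0):-1/..X/XOO/..X, (2,0):-1/..X/.OO/X.X, (2,1):-1/..X/.OO/.XX
[X.X/.OO/..X] O move#3: (0,1):+1/XOX/.OO/..X*, (1,0):+1/X.X/OOO/..X, (2,0):+1/X.X/.OO/O.X, (2,1):+1/X.X/.OO/.OX
[XOX/.OO/..X] X move#4: (1,0):-1/XOX/XOO/..X*, (2,0):-1/XOX/.OO/X.X, (2,1):-1/XOX/.OO/.XX
[XOX/XOO/..X] O move#5: (2,0):+1/XOX/XOO/O.X*, (2,1):-1/XOX/XOO/.OX
[XOX/XOO/O.X] end (terminal -1, X#6); searched ..X/.O./..X to 6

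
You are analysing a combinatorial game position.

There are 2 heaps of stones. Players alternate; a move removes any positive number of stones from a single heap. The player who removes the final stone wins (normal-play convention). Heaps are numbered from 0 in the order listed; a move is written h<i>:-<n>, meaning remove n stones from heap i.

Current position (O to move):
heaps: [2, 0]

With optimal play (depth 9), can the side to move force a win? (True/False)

O winning at [(2,0)]: True

[(2,0)] O move#1: h0:-1:-1/(1,0), h0:-2:+1/(0,0)*
[(0,0)] end (terminal -1, X#2); searched (2,0) to 9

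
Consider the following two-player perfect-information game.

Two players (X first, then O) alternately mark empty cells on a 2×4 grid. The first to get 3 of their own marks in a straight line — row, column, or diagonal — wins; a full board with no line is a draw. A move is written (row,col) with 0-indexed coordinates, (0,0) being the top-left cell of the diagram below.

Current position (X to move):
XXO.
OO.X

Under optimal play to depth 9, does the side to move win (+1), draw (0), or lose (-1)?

[XXO./OO.X] X move#1: (0,3):-1/XXOX/OO.X, (1,2):+0/XXO./OOXX*
[XXO./OOXX] O move#2: (0,3):+0/XXOO/OOXX*
[XXOO/OOXX] end (terminal +0, X#3); searched XXO./OO.X to 9

value(XXO./OO.X, X) = 0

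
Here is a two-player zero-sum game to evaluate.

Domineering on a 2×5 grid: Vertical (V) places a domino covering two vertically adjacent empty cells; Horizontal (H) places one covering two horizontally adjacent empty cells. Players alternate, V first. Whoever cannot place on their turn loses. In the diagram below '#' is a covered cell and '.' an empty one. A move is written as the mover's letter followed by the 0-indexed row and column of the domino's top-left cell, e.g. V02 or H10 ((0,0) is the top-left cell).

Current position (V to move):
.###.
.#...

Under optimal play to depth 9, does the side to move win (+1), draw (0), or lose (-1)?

[.###./.#...] V move#1: V00:-1/####./##..., V04:+1/.####/.#..#*
[.####/.#..#] H move#2: H12:-1/.####/.####*
[.####/.####] V move#3: V00:+1/#####/#####*
[#####/#####] end (terminal -1, H#4); searched .###./.#... to 9

value(.###./.#..., V) = +1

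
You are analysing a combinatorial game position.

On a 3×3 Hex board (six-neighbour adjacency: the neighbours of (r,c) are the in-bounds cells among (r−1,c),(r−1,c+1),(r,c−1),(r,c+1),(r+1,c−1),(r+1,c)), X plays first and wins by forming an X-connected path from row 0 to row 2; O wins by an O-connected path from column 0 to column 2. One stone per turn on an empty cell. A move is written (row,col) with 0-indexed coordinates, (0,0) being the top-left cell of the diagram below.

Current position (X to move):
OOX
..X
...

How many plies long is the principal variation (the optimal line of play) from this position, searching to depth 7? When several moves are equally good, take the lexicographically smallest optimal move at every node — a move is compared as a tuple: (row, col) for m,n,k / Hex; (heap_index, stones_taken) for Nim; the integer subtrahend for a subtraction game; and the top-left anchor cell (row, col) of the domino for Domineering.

PV length from [OOX/..X/...]: 5 plies

p1 X@[OOX/..X/...]: (1,0)[OOX/X.X/...]+1* (1,1)[OOX/.XX/...]+1 (2,0)[OOX/..X/X..]+1 (2,1)[OOX/..X/.X.]+1 (2,2)[OOX/..X/..X]+1
p2 O@[OOX/X.X/...]: (1,1)[OOX/XOX/...]-1* (2,0)[OOX/X.X/O..]-1 (2,1)[OOX/X.X/.O.]-1 (2,2)[OOX/X.X/..O]-1
p3 X@[OOX/XOX/...]: (2,0)[OOX/XOX/X..]+1* (2,1)[OOX/XOX/.X.]+1 (2,2)[OOX/XOX/..X]+1
p4 O@[OOX/XOX/X..]: (2,1)[OOX/XOX/XO.]-1* (2,2)[OOX/XOX/X.O]-1
p5 X@[OOX/XOX/XO.]: (2,2)[OOX/XOX/XOX]+1*
p6 O@[OOX/XOX/XOX] terminal -1; root [OOX/..X/...] d7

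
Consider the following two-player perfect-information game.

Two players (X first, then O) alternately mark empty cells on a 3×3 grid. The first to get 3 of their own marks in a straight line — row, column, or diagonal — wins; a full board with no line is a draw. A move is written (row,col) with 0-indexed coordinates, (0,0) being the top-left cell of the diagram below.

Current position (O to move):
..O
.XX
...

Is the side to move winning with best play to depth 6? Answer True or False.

O winning at [..O/.XX/...]: False

ply 1, O at ..O/.XX/... | (0,0)=-1→O.O/.XX/...; (0,1)=-1→.OO/.XX/...; (1,0)=+0→..O/OXX/...*; (2,0)=-1→..O/.XX/O..; (2,1)=-1→..O/.XX/.O.; (2,2)=-1→..O/.XX/..O
ply 2, X at ..O/OXX/... | (0,0)=+0→X.O/OXX/...*; (0,1)=+0→.XO/OXX/...; (2,0)=+0→..O/OXX/X..; (2,1)=+0→..O/OXX/.X.; (2,2)=-1→..O/OXX/..X
ply 3, O at X.O/OXX/... | (0,1)=-1→XOO/OXX/...; (2,0)=-1→X.O/OXX/O..; (2,1)=-1→X.O/OXX/.O.; (2,2)=+0→X.O/OXX/..O*
ply 4, X at X.O/OXX/..O | (0,1)=+0→XXO/OXX/..O*; (2,0)=+0→X.O/OXX/X.O; (2,1)=+0→X.O/OXX/.XO
ply 5, O at XXO/OXX/..O | (2,0)=-1→XXO/OXX/O.O; (2,1)=+0→XXO/OXX/.OO*
ply 6, X at XXO/OXX/.OO | (2,0)=+0→XXO/OXX/XOO*
ply 7: XXO/OXX/XOO is terminal +0 (O); from ..O/.XX/... depth 6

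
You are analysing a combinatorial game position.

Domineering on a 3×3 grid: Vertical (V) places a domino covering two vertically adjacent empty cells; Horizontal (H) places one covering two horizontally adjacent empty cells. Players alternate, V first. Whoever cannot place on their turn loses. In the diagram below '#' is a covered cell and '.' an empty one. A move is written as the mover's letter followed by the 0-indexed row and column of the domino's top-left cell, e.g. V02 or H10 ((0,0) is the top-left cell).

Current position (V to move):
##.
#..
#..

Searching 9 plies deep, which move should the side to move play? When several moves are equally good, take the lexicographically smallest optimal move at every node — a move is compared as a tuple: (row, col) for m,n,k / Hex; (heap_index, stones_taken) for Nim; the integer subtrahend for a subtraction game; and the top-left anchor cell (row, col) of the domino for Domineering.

[##./#../#..] V move#1: V02:-1/###/#.#/#.., V11:+1/##./##./##.*, V12:+1/##./#.#/#.#
[##./##./##.] end (terminal -1, H#2); searched ##./#../#.. to 9

V's best at [##./#../#..]: V11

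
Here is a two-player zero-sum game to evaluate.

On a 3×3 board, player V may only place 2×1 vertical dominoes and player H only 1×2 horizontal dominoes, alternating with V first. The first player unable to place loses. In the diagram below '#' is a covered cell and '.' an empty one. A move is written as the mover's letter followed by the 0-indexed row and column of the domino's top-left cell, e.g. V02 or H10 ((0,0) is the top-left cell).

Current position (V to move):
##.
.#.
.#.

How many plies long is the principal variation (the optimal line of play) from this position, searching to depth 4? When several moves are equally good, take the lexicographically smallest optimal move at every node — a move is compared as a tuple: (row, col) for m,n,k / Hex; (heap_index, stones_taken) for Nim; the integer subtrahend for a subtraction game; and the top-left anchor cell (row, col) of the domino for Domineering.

[##./.#./.#.] V move#1: V02:+1/###/.##/.#.*, V10:+1/##./##./##., V12:+1/##./.##/.##
[###/.##/.#.] end (terminal -1, H#2); searched ##./.#./.#. to 4

PV length from [##./.#./.#.]: 1 ply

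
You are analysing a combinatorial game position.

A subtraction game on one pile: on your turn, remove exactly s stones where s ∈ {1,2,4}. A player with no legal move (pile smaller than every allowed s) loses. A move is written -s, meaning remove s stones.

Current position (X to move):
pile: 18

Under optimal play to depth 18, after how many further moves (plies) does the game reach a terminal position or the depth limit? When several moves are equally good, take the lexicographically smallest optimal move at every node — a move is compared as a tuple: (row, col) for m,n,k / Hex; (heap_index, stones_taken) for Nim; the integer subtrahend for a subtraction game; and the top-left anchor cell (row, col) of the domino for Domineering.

p1 X@[18]: -1[17]-1* -2[16]-1 -4[14]-1
p2 O@[17]: -1[16]-1 -2[15]+1* -4[13]-1
p3 X@[15]: -1[14]-1* -2[13]-1 -4[11]-1
p4 O@[14]: -1[13]-1 -2[12]+1* -4[10]-1
p5 X@[12]: -1[11]-1* -2[10]-1 -4[8]-1
p6 O@[11]: -1[10]-1 -2[9]+1* -4[7]-1
p7 X@[9]: -1[8]-1* -2[7]-1 -4[5]-1
p8 O@[8]: -1[7]-1 -2[6]+1* -4[4]-1
p9 X@[6]: -1[5]-1* -2[4]-1 -4[2]-1
p10 O@[5]: -1[4]-1 -2[3]+1* -4[1]-1
p11 X@[3]: -1[2]-1* -2[1]-1
p12 O@[2]: -1[1]-1 -2[0]+1*
p13 X@[0] terminal -1; root [18] d18

PV length from [18]: 12 plies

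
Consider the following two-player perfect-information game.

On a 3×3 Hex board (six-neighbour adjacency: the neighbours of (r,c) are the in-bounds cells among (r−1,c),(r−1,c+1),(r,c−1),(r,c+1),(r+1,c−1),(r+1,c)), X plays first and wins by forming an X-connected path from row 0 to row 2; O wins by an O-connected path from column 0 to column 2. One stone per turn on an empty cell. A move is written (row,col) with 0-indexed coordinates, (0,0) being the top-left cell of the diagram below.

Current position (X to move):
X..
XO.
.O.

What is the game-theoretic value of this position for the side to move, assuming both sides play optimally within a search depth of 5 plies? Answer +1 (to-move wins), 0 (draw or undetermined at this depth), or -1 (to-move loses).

ply 1, X at X../XO./.O. | (0,1)=-1→XX./XO./.O.; (0,2)=-1→X.X/XO./.O.; (1,2)=-1→X../XOX/.O.; (2,0)=+1→X../XO./XO.*; (2,2)=-1→X../XO./.OX
ply 2: X../XO./XO. is terminal -1 (O); from X../XO./.O. depth 5

value(X../XO./.O., X) = +1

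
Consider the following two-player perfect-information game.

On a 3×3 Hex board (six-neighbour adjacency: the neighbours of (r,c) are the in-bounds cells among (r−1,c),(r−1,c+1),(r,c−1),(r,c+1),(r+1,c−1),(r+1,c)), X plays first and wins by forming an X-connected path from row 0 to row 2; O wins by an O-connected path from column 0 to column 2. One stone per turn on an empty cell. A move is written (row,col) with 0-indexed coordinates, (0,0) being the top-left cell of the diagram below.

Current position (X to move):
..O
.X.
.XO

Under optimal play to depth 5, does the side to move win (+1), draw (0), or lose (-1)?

p1 X@[..O/.X./.XO]: (0,0)[X.O/.X./.XO]+1* (0,1)[.XO/.X./.XO]+1 (1,0)[..O/XX./.XO]+1 (1,2)[..O/.XX/.XO]-1 (2,0)[..O/.X./XXO]-1
p2 O@[X.O/.X./.XO]: (0,1)[XOO/.X./.XO]-1* (1,0)[X.O/OX./.XO]-1 (1,2)[X.O/.XO/.XO]-1 (2,0)[X.O/.X./OXO]-1
p3 X@[XOO/.X./.XO]: (1,0)[XOO/XX./.XO]+1* (1,2)[XOO/.XX/.XO]-1 (2,0)[XOO/.X./XXO]-1
p4 O@[XOO/XX./.XO] terminal -1; root [..O/.X./.XO] d5

value(..O/.X./.XO, X) = +1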